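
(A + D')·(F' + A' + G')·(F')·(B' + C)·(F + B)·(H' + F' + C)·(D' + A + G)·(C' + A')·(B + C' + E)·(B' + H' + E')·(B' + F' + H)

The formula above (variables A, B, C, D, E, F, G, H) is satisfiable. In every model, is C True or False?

Suppose C = 0.
From the singleton clause (F'), F = 0.
From the singleton clause (B'), B = 0.
But (B) is also a unit clause — contradiction.
So every satisfying assignment has C = True.

True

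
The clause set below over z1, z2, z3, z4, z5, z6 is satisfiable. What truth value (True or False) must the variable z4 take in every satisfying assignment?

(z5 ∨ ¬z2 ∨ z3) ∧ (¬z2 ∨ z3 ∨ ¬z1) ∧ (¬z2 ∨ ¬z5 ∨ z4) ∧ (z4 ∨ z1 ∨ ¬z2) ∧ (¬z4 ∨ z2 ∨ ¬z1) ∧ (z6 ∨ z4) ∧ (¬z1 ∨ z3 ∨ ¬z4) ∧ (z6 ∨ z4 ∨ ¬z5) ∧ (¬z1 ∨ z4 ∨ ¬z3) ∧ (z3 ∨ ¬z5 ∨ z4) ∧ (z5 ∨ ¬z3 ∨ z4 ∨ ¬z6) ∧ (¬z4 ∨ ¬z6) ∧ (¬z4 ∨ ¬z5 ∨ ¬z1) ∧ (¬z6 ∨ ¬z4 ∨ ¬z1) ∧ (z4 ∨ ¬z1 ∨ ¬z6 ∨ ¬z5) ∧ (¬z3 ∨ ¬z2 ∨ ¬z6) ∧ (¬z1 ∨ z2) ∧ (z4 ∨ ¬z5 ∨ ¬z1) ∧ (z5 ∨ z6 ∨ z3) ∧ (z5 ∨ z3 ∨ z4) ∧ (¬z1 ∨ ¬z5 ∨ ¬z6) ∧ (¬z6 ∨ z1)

True

Suppose z4 = False.
The clause (z6) is unit, so z6 = True.
The clause (z1) is unit, so z1 = True.
The clause (¬z3) is unit, so z3 = False.
The clause (¬z2) is unit, so z2 = False.
That conflicts with the unit clause (z2).
So every satisfying assignment has z4 = True.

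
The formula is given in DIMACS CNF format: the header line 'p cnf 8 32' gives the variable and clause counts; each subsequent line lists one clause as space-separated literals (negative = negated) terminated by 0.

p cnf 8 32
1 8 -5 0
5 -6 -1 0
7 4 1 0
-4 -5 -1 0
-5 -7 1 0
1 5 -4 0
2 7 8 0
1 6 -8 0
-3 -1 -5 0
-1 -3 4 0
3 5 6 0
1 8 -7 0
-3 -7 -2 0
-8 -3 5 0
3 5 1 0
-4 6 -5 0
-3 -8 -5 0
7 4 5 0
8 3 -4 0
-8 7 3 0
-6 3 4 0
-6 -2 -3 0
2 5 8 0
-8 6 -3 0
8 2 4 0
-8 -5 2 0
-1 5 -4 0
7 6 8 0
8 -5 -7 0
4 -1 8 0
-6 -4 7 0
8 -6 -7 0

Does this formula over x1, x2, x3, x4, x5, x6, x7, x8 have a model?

Branch on x1: set x1 = True.
Branch on x5: set x5 = True.
The clause (¬x4) is unit, so x4 = False.
The clause (¬x3) is unit, so x3 = False.
The clause (¬x6) is unit, so x6 = False.
The clause (x8) is unit, so x8 = True.
The clause (x7) is unit, so x7 = True.
The clause (x2) is unit, so x2 = True.
This assignment satisfies each clause.
A satisfying assignment: x1: True,  x2: True,  x3: False,  x4: False,  x5: True,  x6: False,  x7: True,  x8: True.

Yes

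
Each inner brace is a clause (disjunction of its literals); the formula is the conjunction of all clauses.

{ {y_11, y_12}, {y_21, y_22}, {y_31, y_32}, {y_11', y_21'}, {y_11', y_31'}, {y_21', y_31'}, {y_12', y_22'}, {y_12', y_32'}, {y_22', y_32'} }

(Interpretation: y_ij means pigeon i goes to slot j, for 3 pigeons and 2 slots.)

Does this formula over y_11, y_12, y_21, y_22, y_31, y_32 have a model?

No

Try y_11 = 1.
From the singleton clause (y_21'), y_21 = 0.
From the singleton clause (y_22), y_22 = 1.
From the singleton clause (y_31'), y_31 = 0.
From the singleton clause (y_32), y_32 = 1.
Now (y_32') is unsatisfied and unit — conflict.
Backtrack on y_11: now try y_11 = 0.
From the singleton clause (y_12), y_12 = 1.
From the singleton clause (y_22'), y_22 = 0.
From the singleton clause (y_21), y_21 = 1.
From the singleton clause (y_31'), y_31 = 0.
From the singleton clause (y_32), y_32 = 1.
Now (y_32') is unsatisfied and unit — conflict.
Both values of y_11 lead to a conflict.
No assignment satisfies every clause.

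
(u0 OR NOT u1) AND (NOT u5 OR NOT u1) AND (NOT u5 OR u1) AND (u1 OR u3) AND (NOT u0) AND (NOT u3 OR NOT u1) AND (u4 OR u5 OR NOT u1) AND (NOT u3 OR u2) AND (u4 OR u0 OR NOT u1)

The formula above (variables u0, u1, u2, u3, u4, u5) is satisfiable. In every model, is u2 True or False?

True

Suppose u2 = false.
From the singleton clause (NOT u0), u0 = false.
From the singleton clause (NOT u1), u1 = false.
From the singleton clause (NOT u5), u5 = false.
From the singleton clause (u3), u3 = true.
Now (NOT u3) is unsatisfied and unit — conflict.
So every satisfying assignment has u2 = True.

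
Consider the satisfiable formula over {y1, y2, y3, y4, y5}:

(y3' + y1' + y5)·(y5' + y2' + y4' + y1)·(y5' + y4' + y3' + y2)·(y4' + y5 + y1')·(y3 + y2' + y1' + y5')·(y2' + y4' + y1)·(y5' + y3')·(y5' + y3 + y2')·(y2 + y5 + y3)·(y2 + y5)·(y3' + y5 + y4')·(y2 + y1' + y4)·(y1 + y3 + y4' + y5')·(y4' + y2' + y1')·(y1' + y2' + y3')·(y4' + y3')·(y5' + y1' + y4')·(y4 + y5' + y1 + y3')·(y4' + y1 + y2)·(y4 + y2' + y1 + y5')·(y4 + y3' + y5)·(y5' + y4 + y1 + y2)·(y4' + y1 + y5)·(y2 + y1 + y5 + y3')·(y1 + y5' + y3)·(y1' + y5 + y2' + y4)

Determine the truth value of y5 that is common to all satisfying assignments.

False

Suppose y5 = 1.
From the singleton clause (y3'), y3 = 0.
From the singleton clause (y2'), y2 = 0.
From the singleton clause (y1), y1 = 1.
From the singleton clause (y4), y4 = 1.
Now (y4') is unsatisfied and unit — conflict.
So every satisfying assignment has y5 = False.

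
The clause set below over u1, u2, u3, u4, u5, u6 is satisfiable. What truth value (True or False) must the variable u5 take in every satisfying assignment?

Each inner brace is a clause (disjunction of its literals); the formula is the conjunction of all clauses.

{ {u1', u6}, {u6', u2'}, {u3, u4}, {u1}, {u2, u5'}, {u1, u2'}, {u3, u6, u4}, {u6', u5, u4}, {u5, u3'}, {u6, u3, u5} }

False

Suppose u5 = 1.
From the singleton clause (u1), u1 = 1.
From the singleton clause (u6), u6 = 1.
From the singleton clause (u2'), u2 = 0.
That conflicts with the unit clause (u2).
So every satisfying assignment has u5 = False.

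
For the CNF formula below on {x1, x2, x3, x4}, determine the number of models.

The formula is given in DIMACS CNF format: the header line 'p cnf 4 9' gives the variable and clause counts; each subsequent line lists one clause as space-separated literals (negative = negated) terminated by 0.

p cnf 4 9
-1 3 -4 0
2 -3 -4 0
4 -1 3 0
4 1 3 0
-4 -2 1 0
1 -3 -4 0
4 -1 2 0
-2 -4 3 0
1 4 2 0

4

There are 2^4 = 16 truth assignments over (x1, x2, x3, x4).
Check each against the 9 clauses (columns in the order x1, x2, x3, x4):
  F F F F  ✗ fails (x4 ∨ x1 ∨ x3)
  F F F T  ✓ satisfies all
  F F T F  ✗ fails (x1 ∨ x4 ∨ x2)
  F F T T  ✗ fails (x2 ∨ ¬x3 ∨ ¬x4)
  F T F F  ✗ fails (x4 ∨ x1 ∨ x3)
  F T F T  ✗ fails (¬x4 ∨ ¬x2 ∨ x1)
  F T T F  ✓ satisfies all
  F T T T  ✗ fails (¬x4 ∨ ¬x2 ∨ x1)
  T F F F  ✗ fails (x4 ∨ ¬x1 ∨ x3)
  T F F T  ✗ fails (¬x1 ∨ x3 ∨ ¬x4)
  T F T F  ✗ fails (x4 ∨ ¬x1 ∨ x2)
  T F T T  ✗ fails (x2 ∨ ¬x3 ∨ ¬x4)
  T T F F  ✗ fails (x4 ∨ ¬x1 ∨ x3)
  T T F T  ✗ fails (¬x1 ∨ x3 ∨ ¬x4)
  T T T F  ✓ satisfies all
  T T T T  ✓ satisfies all
4 of the 16 rows are models.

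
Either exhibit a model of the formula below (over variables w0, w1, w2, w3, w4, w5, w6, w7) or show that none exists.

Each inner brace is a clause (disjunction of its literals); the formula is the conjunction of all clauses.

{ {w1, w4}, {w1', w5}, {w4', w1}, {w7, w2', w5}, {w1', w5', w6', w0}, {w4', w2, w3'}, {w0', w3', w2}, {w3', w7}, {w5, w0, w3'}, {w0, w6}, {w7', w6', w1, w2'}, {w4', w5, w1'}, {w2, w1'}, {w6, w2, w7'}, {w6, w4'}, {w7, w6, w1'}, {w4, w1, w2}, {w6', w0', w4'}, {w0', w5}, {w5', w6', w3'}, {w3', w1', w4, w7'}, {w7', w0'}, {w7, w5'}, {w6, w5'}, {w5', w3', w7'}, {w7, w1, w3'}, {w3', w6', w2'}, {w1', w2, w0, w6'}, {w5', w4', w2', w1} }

UNSATISFIABLE

Suppose w1 = 1.
From the singleton clause (w5), w5 = 1.
From the singleton clause (w2), w2 = 1.
From the singleton clause (w7), w7 = 1.
From the singleton clause (w0'), w0 = 0.
From the singleton clause (w6'), w6 = 0.
But (w6) is also a unit clause — contradiction.
Backtrack on w1: now try w1 = 0.
From the singleton clause (w4), w4 = 1.
But (w4') is also a unit clause — contradiction.
Both values of w1 lead to a conflict.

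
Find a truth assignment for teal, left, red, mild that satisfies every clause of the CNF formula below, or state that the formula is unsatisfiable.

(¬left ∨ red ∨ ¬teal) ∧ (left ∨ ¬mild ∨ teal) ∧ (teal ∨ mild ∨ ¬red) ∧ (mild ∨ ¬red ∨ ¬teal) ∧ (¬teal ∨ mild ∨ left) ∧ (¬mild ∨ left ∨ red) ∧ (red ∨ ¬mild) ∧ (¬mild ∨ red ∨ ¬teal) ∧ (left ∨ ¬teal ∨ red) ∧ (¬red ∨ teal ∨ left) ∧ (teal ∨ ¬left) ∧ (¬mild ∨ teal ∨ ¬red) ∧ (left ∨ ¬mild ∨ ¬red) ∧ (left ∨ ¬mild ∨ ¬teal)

teal ↦ False, left ↦ False, red ↦ False, mild ↦ False

Case red = False:
From the singleton clause (¬mild), mild = False.
Case left = False:
From the singleton clause (¬teal), teal = False.
This assignment satisfies each clause.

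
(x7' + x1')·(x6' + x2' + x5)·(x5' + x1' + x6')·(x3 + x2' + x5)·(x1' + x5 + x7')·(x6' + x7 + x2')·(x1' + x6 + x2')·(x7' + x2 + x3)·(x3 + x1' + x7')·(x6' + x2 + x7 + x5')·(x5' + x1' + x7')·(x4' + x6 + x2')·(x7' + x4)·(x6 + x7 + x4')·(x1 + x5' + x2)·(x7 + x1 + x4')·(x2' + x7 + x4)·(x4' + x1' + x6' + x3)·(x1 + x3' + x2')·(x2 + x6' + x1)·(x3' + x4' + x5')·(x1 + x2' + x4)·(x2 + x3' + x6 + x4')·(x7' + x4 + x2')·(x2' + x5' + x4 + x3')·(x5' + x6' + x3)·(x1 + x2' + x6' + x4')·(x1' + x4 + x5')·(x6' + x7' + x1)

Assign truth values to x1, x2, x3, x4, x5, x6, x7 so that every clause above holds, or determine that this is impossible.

x1: 1,  x2: 0,  x3: 1,  x4: 0,  x5: 0,  x6: 0,  x7: 0

Case x7 = 0:
Case x6 = 0:
From the singleton clause (x4'), x4 = 0.
From the singleton clause (x2'), x2 = 0.
Case x1 = 1:
From the singleton clause (x5'), x5 = 0.
Every clause is now satisfied; x3 is unconstrained.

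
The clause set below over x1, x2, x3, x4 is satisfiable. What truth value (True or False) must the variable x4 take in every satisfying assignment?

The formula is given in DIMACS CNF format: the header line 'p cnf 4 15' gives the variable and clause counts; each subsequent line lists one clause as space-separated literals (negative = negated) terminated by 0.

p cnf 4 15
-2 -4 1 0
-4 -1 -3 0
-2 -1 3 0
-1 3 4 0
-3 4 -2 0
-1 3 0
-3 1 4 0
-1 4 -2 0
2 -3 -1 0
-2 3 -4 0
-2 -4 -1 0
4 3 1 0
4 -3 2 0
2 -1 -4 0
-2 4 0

Suppose x4 = False.
From the singleton clause (¬x2), x2 = False.
From the singleton clause (¬x3), x3 = False.
From the singleton clause (¬x1), x1 = False.
But (x1) is also a unit clause — contradiction.
So every satisfying assignment has x4 = True.

True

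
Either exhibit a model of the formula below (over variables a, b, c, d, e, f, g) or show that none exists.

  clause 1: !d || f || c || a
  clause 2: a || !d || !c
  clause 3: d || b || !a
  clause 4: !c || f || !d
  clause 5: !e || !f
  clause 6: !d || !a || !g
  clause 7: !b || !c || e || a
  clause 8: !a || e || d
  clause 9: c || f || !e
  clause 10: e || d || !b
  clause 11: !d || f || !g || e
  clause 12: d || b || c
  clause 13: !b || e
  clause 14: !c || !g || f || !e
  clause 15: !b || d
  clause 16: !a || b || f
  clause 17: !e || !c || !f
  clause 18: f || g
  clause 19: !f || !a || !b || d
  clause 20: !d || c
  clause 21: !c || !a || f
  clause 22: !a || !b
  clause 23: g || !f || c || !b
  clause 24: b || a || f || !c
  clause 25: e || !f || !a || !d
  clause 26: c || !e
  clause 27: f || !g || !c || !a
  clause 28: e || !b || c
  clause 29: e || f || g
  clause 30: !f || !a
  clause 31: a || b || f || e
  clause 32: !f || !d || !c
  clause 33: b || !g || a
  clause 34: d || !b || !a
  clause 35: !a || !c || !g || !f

a: false; b: false; c: true; d: false; e: false; f: true; g: false

Branch on e: set e = false.
Unit clause (!b) forces b = false.
Branch on d: set d = false.
Unit clause (!a) forces a = false.
Unit clause (c) forces c = true.
Unit clause (f) forces f = true.
Unit clause (!g) forces g = false.
This assignment satisfies each clause.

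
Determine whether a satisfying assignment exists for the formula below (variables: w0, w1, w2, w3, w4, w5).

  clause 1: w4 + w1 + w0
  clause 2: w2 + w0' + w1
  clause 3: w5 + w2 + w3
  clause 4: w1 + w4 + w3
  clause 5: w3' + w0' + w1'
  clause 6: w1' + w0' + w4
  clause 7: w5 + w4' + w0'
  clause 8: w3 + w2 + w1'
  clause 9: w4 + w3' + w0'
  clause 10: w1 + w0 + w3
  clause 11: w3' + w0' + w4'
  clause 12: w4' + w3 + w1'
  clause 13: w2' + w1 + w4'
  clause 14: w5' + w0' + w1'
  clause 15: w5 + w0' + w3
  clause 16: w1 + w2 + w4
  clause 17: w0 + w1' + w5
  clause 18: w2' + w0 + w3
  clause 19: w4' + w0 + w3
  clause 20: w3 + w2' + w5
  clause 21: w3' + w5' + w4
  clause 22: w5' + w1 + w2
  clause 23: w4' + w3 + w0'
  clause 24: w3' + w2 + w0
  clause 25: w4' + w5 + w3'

Case w4 = 1:
Case w5 = 1:
Case w3 = 1:
From the singleton clause (w0'), w0 = 0.
From the singleton clause (w2), w2 = 1.
From the singleton clause (w1), w1 = 1.
All clauses are satisfied.
A satisfying assignment: w0: 0,  w1: 1,  w2: 1,  w3: 1,  w4: 1,  w5: 1.

Satisfiable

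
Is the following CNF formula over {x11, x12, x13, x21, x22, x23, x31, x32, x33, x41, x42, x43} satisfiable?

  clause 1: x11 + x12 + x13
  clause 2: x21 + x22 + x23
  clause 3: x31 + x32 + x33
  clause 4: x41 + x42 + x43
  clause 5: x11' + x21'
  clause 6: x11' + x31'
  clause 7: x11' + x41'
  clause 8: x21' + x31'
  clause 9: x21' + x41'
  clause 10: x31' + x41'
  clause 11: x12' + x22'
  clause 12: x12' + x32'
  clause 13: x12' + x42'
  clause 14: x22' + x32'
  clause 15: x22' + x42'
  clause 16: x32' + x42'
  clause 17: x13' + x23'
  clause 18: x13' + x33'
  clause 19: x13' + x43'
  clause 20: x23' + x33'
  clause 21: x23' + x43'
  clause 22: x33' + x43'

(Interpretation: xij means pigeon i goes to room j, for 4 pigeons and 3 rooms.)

No

Case x11 = 0:
Case x12 = 1:
(x22') alone gives x22 = 0.
(x32') alone gives x32 = 0.
(x42') alone gives x42 = 0.
Case x21 = 1:
(x31') alone gives x31 = 0.
(x33) alone gives x33 = 1.
(x41') alone gives x41 = 0.
(x43) alone gives x43 = 1.
Now (x43') is unsatisfied and unit — conflict.
That branch fails; take x21 = 0 instead.
(x23) alone gives x23 = 1.
(x13') alone gives x13 = 0.
(x33') alone gives x33 = 0.
(x31) alone gives x31 = 1.
(x41') alone gives x41 = 0.
(x43) alone gives x43 = 1.
Now (x43') is unsatisfied and unit — conflict.
Either choice for x21 ends in contradiction.
That branch fails; take x12 = 0 instead.
(x13) alone gives x13 = 1.
(x23') alone gives x23 = 0.
(x33') alone gives x33 = 0.
(x43') alone gives x43 = 0.
Case x21 = 1:
(x31') alone gives x31 = 0.
(x32) alone gives x32 = 1.
(x41') alone gives x41 = 0.
(x42) alone gives x42 = 1.
Now (x42') is unsatisfied and unit — conflict.
That branch fails; take x21 = 0 instead.
(x22) alone gives x22 = 1.
(x32') alone gives x32 = 0.
(x31) alone gives x31 = 1.
(x41') alone gives x41 = 0.
(x42) alone gives x42 = 1.
Now (x42') is unsatisfied and unit — conflict.
Either choice for x21 ends in contradiction.
Either choice for x12 ends in contradiction.
That branch fails; take x11 = 1 instead.
(x21') alone gives x21 = 0.
(x31') alone gives x31 = 0.
(x41') alone gives x41 = 0.
Case x22 = 1:
(x12') alone gives x12 = 0.
(x32') alone gives x32 = 0.
(x33) alone gives x33 = 1.
(x42') alone gives x42 = 0.
(x43) alone gives x43 = 1.
Now (x43') is unsatisfied and unit — conflict.
That branch fails; take x22 = 0 instead.
(x23) alone gives x23 = 1.
(x13') alone gives x13 = 0.
(x33') alone gives x33 = 0.
(x32) alone gives x32 = 1.
(x12') alone gives x12 = 0.
(x42') alone gives x42 = 0.
(x43) alone gives x43 = 1.
Now (x43') is unsatisfied and unit — conflict.
Either choice for x22 ends in contradiction.
Either choice for x11 ends in contradiction.
No assignment satisfies every clause.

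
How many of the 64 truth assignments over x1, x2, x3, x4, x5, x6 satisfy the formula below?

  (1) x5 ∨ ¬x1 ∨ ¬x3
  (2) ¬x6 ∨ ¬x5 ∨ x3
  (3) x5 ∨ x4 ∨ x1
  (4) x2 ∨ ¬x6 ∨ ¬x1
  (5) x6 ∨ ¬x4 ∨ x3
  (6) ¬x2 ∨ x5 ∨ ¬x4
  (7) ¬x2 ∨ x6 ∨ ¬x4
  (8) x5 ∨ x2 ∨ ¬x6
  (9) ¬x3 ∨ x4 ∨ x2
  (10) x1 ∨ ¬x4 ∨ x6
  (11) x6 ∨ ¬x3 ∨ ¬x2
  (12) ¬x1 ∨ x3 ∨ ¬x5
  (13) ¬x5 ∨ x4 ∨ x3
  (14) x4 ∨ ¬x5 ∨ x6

9

There are 2^6 = 64 truth assignments over (x1, x2, x3, x4, x5, x6).
Split on x4. With x4 = True, the clauses containing x4 are satisfied and ¬x4 drops from the rest; 4 of the 2^5 = 32 assignments to the other variables satisfy what remains.
With x4 = False, by the same count on the reduced clause set, 5 assignments work.
(One model: x1=F, x2=F, x3=T, x4=T, x5=T, x6=T.)
Total: 4 + 5 = 9.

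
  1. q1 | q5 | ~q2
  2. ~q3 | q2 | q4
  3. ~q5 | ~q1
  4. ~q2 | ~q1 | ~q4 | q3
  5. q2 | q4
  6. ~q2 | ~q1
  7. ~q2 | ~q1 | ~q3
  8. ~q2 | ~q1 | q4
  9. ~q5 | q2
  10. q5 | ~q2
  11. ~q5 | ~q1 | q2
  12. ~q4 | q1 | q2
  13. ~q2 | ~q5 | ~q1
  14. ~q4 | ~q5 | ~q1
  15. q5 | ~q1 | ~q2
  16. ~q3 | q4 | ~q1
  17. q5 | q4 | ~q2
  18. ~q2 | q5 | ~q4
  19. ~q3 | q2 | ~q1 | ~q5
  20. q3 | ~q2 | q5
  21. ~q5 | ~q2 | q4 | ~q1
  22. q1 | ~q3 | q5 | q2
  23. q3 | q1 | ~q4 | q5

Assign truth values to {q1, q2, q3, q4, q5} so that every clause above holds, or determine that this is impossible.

q1 ↦ 0; q2 ↦ 1; q3 ↦ 1; q4 ↦ 1; q5 ↦ 1

Try q5 = 1.
The clause (~q1) is unit, so q1 = 0.
The clause (q2) is unit, so q2 = 1.
Every clause is now satisfied; q3, q4 are unconstrained.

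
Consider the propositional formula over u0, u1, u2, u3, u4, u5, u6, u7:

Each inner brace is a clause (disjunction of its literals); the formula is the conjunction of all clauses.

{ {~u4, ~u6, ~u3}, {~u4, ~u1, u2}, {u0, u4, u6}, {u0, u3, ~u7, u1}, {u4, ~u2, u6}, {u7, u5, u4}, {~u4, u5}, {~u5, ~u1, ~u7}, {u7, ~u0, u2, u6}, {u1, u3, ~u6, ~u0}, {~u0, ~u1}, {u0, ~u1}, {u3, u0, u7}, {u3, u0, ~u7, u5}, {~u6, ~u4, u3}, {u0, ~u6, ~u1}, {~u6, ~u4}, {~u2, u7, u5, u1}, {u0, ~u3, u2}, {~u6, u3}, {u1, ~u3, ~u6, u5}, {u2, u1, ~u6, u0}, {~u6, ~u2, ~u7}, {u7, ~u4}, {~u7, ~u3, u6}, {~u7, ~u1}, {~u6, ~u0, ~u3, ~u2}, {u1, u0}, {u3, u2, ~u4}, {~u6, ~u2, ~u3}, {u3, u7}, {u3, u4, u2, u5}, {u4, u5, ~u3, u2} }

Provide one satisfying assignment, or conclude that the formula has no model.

Suppose u4 = 1.
Unit clause (u5) forces u5 = 1.
Unit clause (~u6) forces u6 = 0.
Unit clause (u7) forces u7 = 1.
Unit clause (~u1) forces u1 = 0.
Unit clause (~u3) forces u3 = 0.
Unit clause (u0) forces u0 = 1.
Unit clause (u2) forces u2 = 1.
All clauses are satisfied.

u0 ↦ 1, u1 ↦ 0, u2 ↦ 1, u3 ↦ 0, u4 ↦ 1, u5 ↦ 1, u6 ↦ 0, u7 ↦ 1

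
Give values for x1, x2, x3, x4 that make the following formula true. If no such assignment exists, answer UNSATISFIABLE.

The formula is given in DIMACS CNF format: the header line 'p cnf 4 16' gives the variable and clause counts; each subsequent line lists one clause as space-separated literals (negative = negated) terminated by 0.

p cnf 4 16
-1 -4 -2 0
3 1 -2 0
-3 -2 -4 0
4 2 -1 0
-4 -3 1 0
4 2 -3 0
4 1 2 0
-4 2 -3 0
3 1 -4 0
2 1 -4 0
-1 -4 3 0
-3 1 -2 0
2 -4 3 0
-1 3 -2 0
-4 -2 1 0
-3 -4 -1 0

Suppose x1 = True.
Suppose x4 = False.
Unit clause (x2) forces x2 = True.
Unit clause (x3) forces x3 = True.
All clauses are satisfied.

x1=True; x2=True; x3=True; x4=False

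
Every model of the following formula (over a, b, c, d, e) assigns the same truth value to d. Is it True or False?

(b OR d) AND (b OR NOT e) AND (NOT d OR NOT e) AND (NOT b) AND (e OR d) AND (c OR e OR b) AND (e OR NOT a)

True

Suppose d = false.
Unit clause (b) forces b = true.
Now (NOT b) is unsatisfied and unit — conflict.
So every satisfying assignment has d = True.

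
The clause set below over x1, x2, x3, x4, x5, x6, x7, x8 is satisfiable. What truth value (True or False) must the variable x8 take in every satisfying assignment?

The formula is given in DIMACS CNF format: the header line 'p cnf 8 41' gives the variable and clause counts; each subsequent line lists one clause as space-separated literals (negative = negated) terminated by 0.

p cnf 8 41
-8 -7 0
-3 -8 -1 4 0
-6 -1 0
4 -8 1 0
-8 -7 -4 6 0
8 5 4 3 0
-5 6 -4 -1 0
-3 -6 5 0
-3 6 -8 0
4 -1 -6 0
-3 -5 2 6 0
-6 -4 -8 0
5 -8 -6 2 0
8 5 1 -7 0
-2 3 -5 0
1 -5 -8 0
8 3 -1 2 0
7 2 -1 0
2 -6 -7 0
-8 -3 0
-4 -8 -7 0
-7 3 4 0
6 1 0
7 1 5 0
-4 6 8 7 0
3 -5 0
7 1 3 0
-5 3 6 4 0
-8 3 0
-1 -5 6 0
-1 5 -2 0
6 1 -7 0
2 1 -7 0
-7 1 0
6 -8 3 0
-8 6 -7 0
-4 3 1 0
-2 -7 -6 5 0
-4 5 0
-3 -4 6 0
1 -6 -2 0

False

Suppose x8 = True.
From the singleton clause (¬x7), x7 = False.
From the singleton clause (¬x3), x3 = False.
But (x3) is also a unit clause — contradiction.
So every satisfying assignment has x8 = False.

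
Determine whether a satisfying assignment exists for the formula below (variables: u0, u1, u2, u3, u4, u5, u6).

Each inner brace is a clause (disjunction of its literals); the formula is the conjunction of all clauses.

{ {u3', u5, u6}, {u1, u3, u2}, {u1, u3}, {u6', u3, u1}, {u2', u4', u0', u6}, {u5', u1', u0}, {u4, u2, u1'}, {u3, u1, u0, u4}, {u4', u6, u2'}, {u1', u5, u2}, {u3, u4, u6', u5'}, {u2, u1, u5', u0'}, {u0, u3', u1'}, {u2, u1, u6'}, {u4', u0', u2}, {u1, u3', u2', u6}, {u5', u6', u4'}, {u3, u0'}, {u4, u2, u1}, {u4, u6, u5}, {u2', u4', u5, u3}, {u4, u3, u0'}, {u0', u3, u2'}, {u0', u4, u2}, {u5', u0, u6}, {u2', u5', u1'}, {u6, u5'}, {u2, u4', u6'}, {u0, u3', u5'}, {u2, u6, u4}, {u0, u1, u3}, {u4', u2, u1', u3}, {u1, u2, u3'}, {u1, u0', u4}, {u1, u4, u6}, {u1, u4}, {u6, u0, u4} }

Try u1 = 1.
Try u5 = 0.
(u2) alone gives u2 = 1.
Try u3 = 0.
(u0') alone gives u0 = 0.
(u4') alone gives u4 = 0.
(u6) alone gives u6 = 1.
All clauses are satisfied.
A satisfying assignment: u0: 0; u1: 1; u2: 1; u3: 0; u4: 0; u5: 0; u6: 1.

Yes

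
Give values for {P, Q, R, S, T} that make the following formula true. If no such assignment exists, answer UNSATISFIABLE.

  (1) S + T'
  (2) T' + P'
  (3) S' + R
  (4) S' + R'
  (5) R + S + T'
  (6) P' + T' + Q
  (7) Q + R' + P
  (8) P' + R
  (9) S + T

Suppose S = 1.
(R) alone gives R = 1.
That conflicts with the unit clause (R').
Undo S and try S = 0.
(T') alone gives T = 0.
That conflicts with the unit clause (T).
Both values of S lead to a conflict.

UNSATISFIABLE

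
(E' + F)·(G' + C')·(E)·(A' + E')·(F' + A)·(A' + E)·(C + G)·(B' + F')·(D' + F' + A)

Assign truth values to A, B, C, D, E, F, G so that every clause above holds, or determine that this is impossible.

Unit clause (E) forces E = 1.
Unit clause (F) forces F = 1.
Unit clause (A') forces A = 0.
That conflicts with the unit clause (A).

UNSATISFIABLE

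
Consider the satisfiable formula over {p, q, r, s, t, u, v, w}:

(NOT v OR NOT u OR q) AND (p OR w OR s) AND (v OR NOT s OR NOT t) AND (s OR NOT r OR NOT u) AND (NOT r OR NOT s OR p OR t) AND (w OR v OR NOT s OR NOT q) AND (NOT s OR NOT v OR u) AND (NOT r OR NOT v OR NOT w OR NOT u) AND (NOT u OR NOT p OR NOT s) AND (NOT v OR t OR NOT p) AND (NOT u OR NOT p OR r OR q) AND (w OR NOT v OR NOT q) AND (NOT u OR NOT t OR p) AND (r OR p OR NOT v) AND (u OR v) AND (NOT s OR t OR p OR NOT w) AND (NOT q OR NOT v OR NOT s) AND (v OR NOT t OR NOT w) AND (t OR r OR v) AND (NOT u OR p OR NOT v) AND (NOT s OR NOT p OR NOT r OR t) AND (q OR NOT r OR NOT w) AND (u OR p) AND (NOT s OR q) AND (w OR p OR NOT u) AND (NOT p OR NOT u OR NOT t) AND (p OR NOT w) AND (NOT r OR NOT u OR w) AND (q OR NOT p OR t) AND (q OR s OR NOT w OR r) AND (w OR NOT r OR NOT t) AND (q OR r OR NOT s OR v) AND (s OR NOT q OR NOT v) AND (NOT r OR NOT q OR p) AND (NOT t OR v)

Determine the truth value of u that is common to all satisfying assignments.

False

Suppose u = true.
Try v = false.
Unit clause (NOT t) forces t = false.
Unit clause (r) forces r = true.
Unit clause (s) forces s = true.
Unit clause (p) forces p = true.
That conflicts with the unit clause (NOT p).
Backtrack on v: now try v = true.
Unit clause (q) forces q = true.
Unit clause (w) forces w = true.
Unit clause (NOT r) forces r = false.
Unit clause (p) forces p = true.
Unit clause (NOT s) forces s = false.
That conflicts with the unit clause (s).
Neither v = true nor v = false works.
So every satisfying assignment has u = False.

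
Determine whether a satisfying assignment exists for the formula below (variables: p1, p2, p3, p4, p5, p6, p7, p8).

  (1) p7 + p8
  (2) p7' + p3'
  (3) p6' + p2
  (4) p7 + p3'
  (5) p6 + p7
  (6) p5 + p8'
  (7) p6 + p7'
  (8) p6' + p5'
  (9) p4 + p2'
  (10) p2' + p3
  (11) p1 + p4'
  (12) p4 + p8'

No, unsatisfiable

Try p7 = 1.
(p3') alone gives p3 = 0.
(p6) alone gives p6 = 1.
(p2) alone gives p2 = 1.
Now (p2') is unsatisfied and unit — conflict.
So p7 must be the other value — set p7 = 0.
(p8) alone gives p8 = 1.
(p3') alone gives p3 = 0.
(p6) alone gives p6 = 1.
(p2) alone gives p2 = 1.
Now (p2') is unsatisfied and unit — conflict.
Neither p7 = 1 nor p7 = 0 works.
No assignment satisfies every clause.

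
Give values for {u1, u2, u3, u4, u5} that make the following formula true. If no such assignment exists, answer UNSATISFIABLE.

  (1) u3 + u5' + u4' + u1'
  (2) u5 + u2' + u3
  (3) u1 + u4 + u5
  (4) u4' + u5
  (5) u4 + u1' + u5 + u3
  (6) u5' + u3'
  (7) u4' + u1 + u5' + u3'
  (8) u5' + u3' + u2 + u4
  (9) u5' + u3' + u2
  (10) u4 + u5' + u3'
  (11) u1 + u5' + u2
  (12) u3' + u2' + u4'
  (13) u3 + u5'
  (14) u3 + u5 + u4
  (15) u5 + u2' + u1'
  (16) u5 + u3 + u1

Case u4 = 0:
Case u1 = 1:
Case u5 = 0:
Unit clause (u3) forces u3 = 1.
Unit clause (u2') forces u2 = 0.
All clauses are satisfied.

u1=1, u2=0, u3=1, u4=0, u5=0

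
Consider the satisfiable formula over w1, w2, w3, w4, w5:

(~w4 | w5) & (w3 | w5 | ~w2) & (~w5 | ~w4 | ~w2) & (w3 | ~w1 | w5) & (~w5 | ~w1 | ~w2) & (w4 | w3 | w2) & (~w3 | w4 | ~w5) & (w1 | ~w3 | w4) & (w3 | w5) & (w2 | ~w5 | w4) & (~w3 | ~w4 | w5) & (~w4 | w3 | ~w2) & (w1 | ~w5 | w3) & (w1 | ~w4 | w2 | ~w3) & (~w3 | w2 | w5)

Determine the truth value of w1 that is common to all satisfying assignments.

Suppose w1 = 0.
Case w4 = 0:
(~w3) alone gives w3 = 0.
(w2) alone gives w2 = 1.
(w5) alone gives w5 = 1.
But (~w5) is also a unit clause — contradiction.
That branch fails; take w4 = 1 instead.
(w5) alone gives w5 = 1.
(~w2) alone gives w2 = 0.
(w3) alone gives w3 = 1.
But (~w3) is also a unit clause — contradiction.
Either choice for w4 ends in contradiction.
So every satisfying assignment has w1 = True.

True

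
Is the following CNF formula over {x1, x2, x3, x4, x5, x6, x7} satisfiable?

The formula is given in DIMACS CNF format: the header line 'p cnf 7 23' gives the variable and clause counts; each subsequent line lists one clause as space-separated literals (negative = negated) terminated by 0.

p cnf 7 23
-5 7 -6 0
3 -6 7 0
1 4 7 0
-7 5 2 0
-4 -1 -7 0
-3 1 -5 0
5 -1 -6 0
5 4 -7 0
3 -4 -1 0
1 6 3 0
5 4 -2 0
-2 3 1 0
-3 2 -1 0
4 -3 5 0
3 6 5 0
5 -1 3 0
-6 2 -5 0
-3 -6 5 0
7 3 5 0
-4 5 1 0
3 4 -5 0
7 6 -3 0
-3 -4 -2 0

Satisfiable

Suppose x5 = True.
Suppose x7 = True.
Suppose x4 = False.
Unit clause (x3) forces x3 = True.
Unit clause (x1) forces x1 = True.
Unit clause (x2) forces x2 = True.
No clause remains; x6 is free.
A satisfying assignment: x1 ↦ True, x2 ↦ True, x3 ↦ True, x4 ↦ False, x5 ↦ True, x6 ↦ False, x7 ↦ True.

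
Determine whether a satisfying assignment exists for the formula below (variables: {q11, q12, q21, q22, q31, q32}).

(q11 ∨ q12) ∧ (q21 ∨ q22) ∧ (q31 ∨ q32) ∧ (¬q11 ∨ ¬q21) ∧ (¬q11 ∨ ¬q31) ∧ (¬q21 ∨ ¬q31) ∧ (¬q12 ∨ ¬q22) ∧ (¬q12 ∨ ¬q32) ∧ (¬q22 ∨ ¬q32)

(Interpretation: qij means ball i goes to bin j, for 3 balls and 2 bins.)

Try q11 = True.
The clause (¬q21) is unit, so q21 = False.
The clause (q22) is unit, so q22 = True.
The clause (¬q31) is unit, so q31 = False.
The clause (q32) is unit, so q32 = True.
That conflicts with the unit clause (¬q32).
That branch fails; take q11 = False instead.
The clause (q12) is unit, so q12 = True.
The clause (¬q22) is unit, so q22 = False.
The clause (q21) is unit, so q21 = True.
The clause (¬q31) is unit, so q31 = False.
The clause (q32) is unit, so q32 = True.
That conflicts with the unit clause (¬q32).
Both values of q11 lead to a conflict.
No assignment satisfies every clause.

No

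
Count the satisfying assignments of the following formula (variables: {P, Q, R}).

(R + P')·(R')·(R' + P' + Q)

2

There are 2^3 = 8 truth assignments over (P, Q, R).
Check each against the 3 clauses (columns in the order P, Q, R):
  F F F  ✓ satisfies all
  F F T  ✗ fails (R')
  F T F  ✓ satisfies all
  F T T  ✗ fails (R')
  T F F  ✗ fails (R + P')
  T F T  ✗ fails (R')
  T T F  ✗ fails (R + P')
  T T T  ✗ fails (R')
2 of the 8 rows are models.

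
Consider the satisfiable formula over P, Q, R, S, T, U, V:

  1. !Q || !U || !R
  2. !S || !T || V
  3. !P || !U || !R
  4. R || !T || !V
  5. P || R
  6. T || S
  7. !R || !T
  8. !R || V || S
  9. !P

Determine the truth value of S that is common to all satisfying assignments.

Suppose S = false.
Unit clause (T) forces T = true.
Unit clause (!R) forces R = false.
Unit clause (!V) forces V = false.
Unit clause (P) forces P = true.
But (!P) is also a unit clause — contradiction.
So every satisfying assignment has S = True.

True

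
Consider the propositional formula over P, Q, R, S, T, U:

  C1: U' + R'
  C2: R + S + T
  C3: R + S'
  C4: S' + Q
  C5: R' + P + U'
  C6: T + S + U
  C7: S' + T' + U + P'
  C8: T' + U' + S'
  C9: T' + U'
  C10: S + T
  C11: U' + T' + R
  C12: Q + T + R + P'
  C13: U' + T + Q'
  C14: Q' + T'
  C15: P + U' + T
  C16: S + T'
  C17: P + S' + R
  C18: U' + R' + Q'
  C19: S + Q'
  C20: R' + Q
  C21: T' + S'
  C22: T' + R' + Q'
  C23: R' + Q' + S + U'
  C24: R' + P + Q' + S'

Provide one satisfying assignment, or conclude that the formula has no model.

P=1,  Q=1,  R=1,  S=1,  T=0,  U=0

Suppose U = 0.
Suppose R = 1.
(Q) alone gives Q = 1.
(T') alone gives T = 0.
(S) alone gives S = 1.
(P) alone gives P = 1.
This assignment satisfies each clause.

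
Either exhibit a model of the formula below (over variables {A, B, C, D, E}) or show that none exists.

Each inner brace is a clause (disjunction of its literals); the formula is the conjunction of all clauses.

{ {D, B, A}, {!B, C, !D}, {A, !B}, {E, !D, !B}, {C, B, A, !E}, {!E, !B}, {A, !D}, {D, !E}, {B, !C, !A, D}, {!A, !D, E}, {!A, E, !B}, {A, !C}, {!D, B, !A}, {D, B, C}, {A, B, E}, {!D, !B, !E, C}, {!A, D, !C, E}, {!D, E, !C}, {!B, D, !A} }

UNSATISFIABLE

Case A = true:
Case E = false:
From the singleton clause (!D), D = false.
From the singleton clause (!B), B = false.
From the singleton clause (!C), C = false.
But (C) is also a unit clause — contradiction.
Backtrack on E: now try E = true.
From the singleton clause (!B), B = false.
From the singleton clause (D), D = true.
But (!D) is also a unit clause — contradiction.
Either choice for E ends in contradiction.
Backtrack on A: now try A = false.
From the singleton clause (!B), B = false.
From the singleton clause (D), D = true.
But (!D) is also a unit clause — contradiction.
Either choice for A ends in contradiction.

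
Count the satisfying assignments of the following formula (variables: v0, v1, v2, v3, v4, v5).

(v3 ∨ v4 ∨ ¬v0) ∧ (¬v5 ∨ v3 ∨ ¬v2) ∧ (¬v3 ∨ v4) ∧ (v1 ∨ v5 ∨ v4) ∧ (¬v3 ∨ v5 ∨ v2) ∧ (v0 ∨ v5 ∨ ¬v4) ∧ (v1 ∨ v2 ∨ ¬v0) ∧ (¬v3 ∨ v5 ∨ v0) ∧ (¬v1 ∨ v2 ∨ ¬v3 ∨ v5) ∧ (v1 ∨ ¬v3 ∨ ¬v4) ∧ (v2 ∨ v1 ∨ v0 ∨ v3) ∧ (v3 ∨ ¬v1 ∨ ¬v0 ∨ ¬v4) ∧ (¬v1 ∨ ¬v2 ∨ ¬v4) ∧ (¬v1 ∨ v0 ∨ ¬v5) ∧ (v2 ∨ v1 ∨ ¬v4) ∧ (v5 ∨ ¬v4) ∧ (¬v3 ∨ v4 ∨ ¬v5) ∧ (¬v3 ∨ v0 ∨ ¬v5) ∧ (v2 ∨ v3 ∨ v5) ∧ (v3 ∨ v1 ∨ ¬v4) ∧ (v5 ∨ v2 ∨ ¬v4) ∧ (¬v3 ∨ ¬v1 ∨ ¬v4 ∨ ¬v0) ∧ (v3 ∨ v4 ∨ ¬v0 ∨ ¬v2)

1

There are 2^6 = 64 truth assignments over (v0, v1, v2, v3, v4, v5).
Split on v2. With v2 = True, the clauses containing v2 are satisfied and ¬v2 drops from the rest; 1 of the 2^5 = 32 assignments to the other variables satisfy what remains.
With v2 = False, by the same count on the reduced clause set, 0 assignments work.
(One model: v0=F, v1=T, v2=T, v3=F, v4=F, v5=F.)
Total: 1 + 0 = 1.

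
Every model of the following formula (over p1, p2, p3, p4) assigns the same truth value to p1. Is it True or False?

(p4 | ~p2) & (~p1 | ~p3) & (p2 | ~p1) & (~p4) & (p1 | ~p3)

Suppose p1 = 1.
The clause (~p3) is unit, so p3 = 0.
The clause (p2) is unit, so p2 = 1.
The clause (p4) is unit, so p4 = 1.
But (~p4) is also a unit clause — contradiction.
So every satisfying assignment has p1 = False.

False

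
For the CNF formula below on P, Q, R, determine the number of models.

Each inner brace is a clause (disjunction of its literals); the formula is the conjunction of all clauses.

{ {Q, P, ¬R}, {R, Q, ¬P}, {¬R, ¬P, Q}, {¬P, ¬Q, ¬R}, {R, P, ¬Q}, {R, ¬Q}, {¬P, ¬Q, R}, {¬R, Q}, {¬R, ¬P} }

There are 2^3 = 8 truth assignments over (P, Q, R).
Check each against the 9 clauses (columns in the order P, Q, R):
  F F F  ✓ satisfies all
  F F T  ✗ fails (Q ∨ P ∨ ¬R)
  F T F  ✗ fails (R ∨ P ∨ ¬Q)
  F T T  ✓ satisfies all
  T F F  ✗ fails (R ∨ Q ∨ ¬P)
  T F T  ✗ fails (¬R ∨ ¬P ∨ Q)
  T T F  ✗ fails (R ∨ ¬Q)
  T T T  ✗ fails (¬P ∨ ¬Q ∨ ¬R)
2 of the 8 rows are models.

2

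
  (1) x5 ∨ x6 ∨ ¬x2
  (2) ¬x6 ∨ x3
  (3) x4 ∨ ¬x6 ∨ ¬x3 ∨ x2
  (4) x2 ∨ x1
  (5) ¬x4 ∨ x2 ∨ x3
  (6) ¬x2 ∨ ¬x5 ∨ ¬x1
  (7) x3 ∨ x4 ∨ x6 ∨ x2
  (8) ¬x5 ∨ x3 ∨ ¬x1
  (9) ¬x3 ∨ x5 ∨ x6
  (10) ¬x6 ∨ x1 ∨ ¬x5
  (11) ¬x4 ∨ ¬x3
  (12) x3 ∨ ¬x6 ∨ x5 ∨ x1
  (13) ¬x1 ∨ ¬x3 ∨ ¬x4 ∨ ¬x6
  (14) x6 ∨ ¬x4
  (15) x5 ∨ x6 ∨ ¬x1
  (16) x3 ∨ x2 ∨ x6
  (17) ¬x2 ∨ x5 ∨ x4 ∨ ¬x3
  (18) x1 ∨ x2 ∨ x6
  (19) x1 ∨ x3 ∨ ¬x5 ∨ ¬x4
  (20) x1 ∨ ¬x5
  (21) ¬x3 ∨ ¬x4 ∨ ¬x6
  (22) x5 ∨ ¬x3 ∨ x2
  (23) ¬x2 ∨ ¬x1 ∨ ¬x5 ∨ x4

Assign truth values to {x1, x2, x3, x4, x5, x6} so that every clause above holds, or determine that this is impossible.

x1=True,  x2=False,  x3=True,  x4=False,  x5=True,  x6=False

Suppose x6 = False.
Unit clause (¬x4) forces x4 = False.
Suppose x5 = True.
Unit clause (x1) forces x1 = True.
Unit clause (¬x2) forces x2 = False.
Unit clause (x3) forces x3 = True.
Every clause now holds.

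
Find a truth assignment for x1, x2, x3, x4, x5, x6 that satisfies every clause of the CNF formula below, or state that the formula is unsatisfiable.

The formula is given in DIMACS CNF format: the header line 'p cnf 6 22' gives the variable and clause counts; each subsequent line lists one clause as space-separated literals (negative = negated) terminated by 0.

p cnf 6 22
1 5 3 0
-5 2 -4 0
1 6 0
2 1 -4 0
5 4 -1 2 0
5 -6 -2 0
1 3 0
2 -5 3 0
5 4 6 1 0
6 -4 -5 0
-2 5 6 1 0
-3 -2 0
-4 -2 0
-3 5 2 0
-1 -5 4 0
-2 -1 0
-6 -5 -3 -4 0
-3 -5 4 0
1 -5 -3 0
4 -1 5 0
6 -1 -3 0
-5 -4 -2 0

Branch on x1: set x1 = True.
From the singleton clause (¬x2), x2 = False.
Branch on x5: set x5 = False.
From the singleton clause (x4), x4 = True.
From the singleton clause (¬x3), x3 = False.
Every clause is now satisfied; x6 is unconstrained.

x1: True, x2: False, x3: False, x4: True, x5: False, x6: False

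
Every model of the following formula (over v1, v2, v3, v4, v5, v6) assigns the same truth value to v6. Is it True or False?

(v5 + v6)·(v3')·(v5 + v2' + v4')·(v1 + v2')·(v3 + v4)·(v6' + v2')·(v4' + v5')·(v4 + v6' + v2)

True

Suppose v6 = 0.
Unit clause (v5) forces v5 = 1.
Unit clause (v3') forces v3 = 0.
Unit clause (v4) forces v4 = 1.
That conflicts with the unit clause (v4').
So every satisfying assignment has v6 = True.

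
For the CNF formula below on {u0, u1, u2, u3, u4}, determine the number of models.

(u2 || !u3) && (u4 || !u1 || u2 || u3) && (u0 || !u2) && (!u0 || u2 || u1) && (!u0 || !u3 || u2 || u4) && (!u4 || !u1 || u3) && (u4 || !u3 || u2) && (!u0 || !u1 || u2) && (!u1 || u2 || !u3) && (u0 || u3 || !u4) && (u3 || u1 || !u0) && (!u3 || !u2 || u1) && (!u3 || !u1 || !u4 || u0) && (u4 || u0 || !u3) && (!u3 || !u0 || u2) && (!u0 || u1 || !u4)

There are 2^5 = 32 truth assignments over (u0, u1, u2, u3, u4).
Split on u1. With u1 = true, the clauses containing u1 are satisfied and !u1 drops from the rest; 3 of the 2^4 = 16 assignments to the other variables satisfy what remains.
With u1 = false, by the same count on the reduced clause set, 1 assignment works.
(One model: u0=F, u1=F, u2=F, u3=F, u4=F.)
Total: 3 + 1 = 4.

4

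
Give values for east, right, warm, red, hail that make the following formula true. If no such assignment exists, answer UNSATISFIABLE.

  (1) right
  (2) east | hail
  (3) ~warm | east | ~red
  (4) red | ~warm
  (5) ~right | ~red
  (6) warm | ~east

Unit clause (right) forces right = 1.
Unit clause (~red) forces red = 0.
Unit clause (~warm) forces warm = 0.
Unit clause (~east) forces east = 0.
Unit clause (hail) forces hail = 1.
This assignment satisfies each clause.

east=0; right=1; warm=0; red=0; hail=1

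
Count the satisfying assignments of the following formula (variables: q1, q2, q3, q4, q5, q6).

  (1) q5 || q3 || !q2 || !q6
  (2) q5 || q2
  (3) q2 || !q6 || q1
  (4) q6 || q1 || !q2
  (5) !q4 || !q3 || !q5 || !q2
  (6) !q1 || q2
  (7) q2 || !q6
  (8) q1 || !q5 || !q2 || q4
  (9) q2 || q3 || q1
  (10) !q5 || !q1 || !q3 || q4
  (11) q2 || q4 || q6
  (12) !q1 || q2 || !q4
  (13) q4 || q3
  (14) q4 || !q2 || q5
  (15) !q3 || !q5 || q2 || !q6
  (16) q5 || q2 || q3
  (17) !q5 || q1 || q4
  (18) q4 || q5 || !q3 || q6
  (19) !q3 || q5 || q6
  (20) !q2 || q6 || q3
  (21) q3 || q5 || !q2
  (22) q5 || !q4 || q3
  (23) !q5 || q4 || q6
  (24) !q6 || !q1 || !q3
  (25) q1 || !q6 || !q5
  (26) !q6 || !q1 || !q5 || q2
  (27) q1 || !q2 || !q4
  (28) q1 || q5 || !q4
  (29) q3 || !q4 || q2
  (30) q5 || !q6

There are 2^6 = 64 truth assignments over (q1, q2, q3, q4, q5, q6).
Split on q3. With q3 = true, the clauses containing q3 are satisfied and !q3 drops from the rest; 1 of the 2^5 = 32 assignments to the other variables satisfy what remains.
With q3 = false, by the same count on the reduced clause set, 1 assignment works.
Total: 1 + 1 = 2.

2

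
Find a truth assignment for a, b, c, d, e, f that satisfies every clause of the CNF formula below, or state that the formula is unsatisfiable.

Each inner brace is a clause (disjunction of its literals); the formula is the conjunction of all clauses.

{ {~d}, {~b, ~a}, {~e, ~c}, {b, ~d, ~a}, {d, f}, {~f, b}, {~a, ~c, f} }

(~d) alone gives d = 0.
(f) alone gives f = 1.
(b) alone gives b = 1.
(~a) alone gives a = 0.
Case e = 0:
Every clause is now satisfied; c is unconstrained.

a: 0; b: 1; c: 0; d: 0; e: 0; f: 1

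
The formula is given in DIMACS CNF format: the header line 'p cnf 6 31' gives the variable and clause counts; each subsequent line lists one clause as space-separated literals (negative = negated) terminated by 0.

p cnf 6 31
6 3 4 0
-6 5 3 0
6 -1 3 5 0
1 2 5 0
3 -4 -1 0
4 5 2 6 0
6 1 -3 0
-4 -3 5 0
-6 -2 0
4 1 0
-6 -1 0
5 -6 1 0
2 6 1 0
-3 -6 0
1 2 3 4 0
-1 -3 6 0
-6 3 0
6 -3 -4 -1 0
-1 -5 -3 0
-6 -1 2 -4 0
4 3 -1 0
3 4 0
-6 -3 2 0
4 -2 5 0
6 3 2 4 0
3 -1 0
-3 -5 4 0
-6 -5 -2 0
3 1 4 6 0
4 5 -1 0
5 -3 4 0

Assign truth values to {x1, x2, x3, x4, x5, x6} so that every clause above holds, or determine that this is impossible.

x1: False,  x2: True,  x3: False,  x4: True,  x5: True,  x6: False

Branch on x6: set x6 = False.
Branch on x3: set x3 = False.
(x4) alone gives x4 = True.
(¬x1) alone gives x1 = False.
(x2) alone gives x2 = True.
No clause remains; x5 is free.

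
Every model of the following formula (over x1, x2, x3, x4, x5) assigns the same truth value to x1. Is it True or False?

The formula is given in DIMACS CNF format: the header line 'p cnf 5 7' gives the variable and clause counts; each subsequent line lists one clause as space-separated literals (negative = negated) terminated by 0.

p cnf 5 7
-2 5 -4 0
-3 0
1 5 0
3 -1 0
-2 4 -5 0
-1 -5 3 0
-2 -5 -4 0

Suppose x1 = True.
The clause (¬x3) is unit, so x3 = False.
That conflicts with the unit clause (x3).
So every satisfying assignment has x1 = False.

False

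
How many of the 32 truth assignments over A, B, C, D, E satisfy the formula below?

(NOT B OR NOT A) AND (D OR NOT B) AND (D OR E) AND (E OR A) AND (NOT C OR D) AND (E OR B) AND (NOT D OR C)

5

There are 2^5 = 32 truth assignments over (A, B, C, D, E).
Split on A. With A = true, the clauses containing A are satisfied and NOT A drops from the rest; 2 of the 2^4 = 16 assignments to the other variables satisfy what remains.
With A = false, by the same count on the reduced clause set, 3 assignments work.
(One model: A=F, B=F, C=F, D=F, E=T.)
Total: 2 + 3 = 5.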